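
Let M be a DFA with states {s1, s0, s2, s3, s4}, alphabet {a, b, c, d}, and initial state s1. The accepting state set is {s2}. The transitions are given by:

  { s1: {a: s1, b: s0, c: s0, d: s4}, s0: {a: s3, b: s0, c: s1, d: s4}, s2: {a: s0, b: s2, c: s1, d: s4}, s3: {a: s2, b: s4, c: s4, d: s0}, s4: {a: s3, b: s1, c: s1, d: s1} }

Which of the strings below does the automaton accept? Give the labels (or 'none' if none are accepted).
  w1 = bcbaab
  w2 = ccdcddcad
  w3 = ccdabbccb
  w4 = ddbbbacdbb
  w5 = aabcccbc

w1:
  start at s1
  read 'b': s1 → s0
  read 'c': s0 → s1
  read 'b': s1 → s0
  read 'a': s0 → s3
  read 'a': s3 → s2
  read 'b': s2 → s2
  end s2, accepted
w2:
  start at s1
  read 'c': s1 → s0
  read 'c': s0 → s1
  read 'd': s1 → s4
  read 'c': s4 → s1
  read 'd': s1 → s4
  read 'd': s4 → s1
  read 'c': s1 → s0
  read 'a': s0 → s3
  read 'd': s3 → s0
  end s0, rejected
w3:
  start at s1
  read 'c': s1 → s0
  read 'c': s0 → s1
  read 'd': s1 → s4
  read 'a': s4 → s3
  read 'b': s3 → s4
  read 'b': s4 → s1
  read 'c': s1 → s0
  read 'c': s0 → s1
  read 'b': s1 → s0
  end s0, rejected
w4:
  start at s1
  read 'd': s1 → s4
  read 'd': s4 → s1
  read 'b': s1 → s0
  read 'b': s0 → s0
  read 'b': s0 → s0
  read 'a': s0 → s3
  read 'c': s3 → s4
  read 'd': s4 → s1
  read 'b': s1 → s0
  read 'b': s0 → s0
  end s0, rejected
w5:
  start at s1
  read 'a': s1 → s1
  read 'a': s1 → s1
  read 'b': s1 → s0
  read 'c': s0 → s1
  read 'c': s1 → s0
  read 'c': s0 → s1
  read 'b': s1 → s0
  read 'c': s0 → s1
  end s1, rejected

w1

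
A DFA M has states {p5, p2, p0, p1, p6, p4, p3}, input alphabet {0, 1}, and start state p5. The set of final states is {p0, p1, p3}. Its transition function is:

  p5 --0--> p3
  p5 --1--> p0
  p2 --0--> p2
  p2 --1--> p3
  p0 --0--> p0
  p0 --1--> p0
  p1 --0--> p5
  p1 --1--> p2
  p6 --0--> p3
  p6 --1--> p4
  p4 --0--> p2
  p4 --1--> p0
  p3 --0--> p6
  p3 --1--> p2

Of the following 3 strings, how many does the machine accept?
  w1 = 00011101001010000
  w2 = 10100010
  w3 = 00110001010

3

w1: Trace: p5 -0-> p3 -0-> p6 -0-> p3 -1-> p2 -1-> p3 -1-> p2 -0-> p2 -1-> p3 -0-> p6 -0-> p3 -1-> p2 -0-> p2 -1-> p3 -0-> p6 -0-> p3 -0-> p6 -0-> p3  → end p3, accepted
w2: Trace: p5 -1-> p0 -0-> p0 -1-> p0 -0-> p0 -0-> p0 -0-> p0 -1-> p0 -0-> p0  → end p0, accepted
w3: Trace: p5 -0-> p3 -0-> p6 -1-> p4 -1-> p0 -0-> p0 -0-> p0 -0-> p0 -1-> p0 -0-> p0 -1-> p0 -0-> p0  → end p0, accepted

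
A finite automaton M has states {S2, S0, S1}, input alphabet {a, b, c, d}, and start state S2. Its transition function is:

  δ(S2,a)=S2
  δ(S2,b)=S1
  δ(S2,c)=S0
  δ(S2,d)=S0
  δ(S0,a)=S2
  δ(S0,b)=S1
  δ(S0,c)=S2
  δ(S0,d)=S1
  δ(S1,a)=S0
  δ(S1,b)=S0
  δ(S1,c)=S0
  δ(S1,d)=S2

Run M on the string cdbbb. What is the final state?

S0

Trace: S2 -c-> S0 -d-> S1 -b-> S0 -b-> S1 -b-> S0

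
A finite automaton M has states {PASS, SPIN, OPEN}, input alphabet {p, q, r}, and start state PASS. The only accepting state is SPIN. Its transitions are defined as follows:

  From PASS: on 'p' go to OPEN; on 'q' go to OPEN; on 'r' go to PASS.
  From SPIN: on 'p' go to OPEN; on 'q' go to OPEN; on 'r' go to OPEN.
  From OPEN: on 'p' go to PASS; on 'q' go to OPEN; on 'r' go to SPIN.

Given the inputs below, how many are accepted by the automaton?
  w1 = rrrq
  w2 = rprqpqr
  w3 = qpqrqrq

w1: Trace: PASS -r-> PASS -r-> PASS -r-> PASS -q-> OPEN  → end OPEN, rejected
w2: Trace: PASS -r-> PASS -p-> OPEN -r-> SPIN -q-> OPEN -p-> PASS -q-> OPEN -r-> SPIN  → end SPIN, accepted
w3: Trace: PASS -q-> OPEN -p-> PASS -q-> OPEN -r-> SPIN -q-> OPEN -r-> SPIN -q-> OPEN  → end OPEN, rejected

1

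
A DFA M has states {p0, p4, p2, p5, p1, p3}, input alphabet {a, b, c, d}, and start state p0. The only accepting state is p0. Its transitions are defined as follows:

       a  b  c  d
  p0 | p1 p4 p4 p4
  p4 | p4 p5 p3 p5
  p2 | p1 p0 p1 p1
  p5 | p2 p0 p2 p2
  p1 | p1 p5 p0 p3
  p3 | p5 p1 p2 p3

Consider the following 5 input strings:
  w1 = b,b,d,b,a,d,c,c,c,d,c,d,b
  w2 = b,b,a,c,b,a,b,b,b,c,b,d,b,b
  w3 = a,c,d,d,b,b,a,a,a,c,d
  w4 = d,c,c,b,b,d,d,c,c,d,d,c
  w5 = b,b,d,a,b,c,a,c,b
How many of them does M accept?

1

w1: Trace: p0 -b-> p4 -b-> p5 -d-> p2 -b-> p0 -a-> p1 -d-> p3 -c-> p2 -c-> p1 -c-> p0 -d-> p4 -c-> p3 -d-> p3 -b-> p1  → end p1, rejected
w2: Trace: p0 -b-> p4 -b-> p5 -a-> p2 -c-> p1 -b-> p5 -a-> p2 -b-> p0 -b-> p4 -b-> p5 -c-> p2 -b-> p0 -d-> p4 -b-> p5 -b-> p0  → end p0, accepted
w3: Trace: p0 -a-> p1 -c-> p0 -d-> p4 -d-> p5 -b-> p0 -b-> p4 -a-> p4 -a-> p4 -a-> p4 -c-> p3 -d-> p3  → end p3, rejected
w4: Trace: p0 -d-> p4 -c-> p3 -c-> p2 -b-> p0 -b-> p4 -d-> p5 -d-> p2 -c-> p1 -c-> p0 -d-> p4 -d-> p5 -c-> p2  → end p2, rejected
w5: Trace: p0 -b-> p4 -b-> p5 -d-> p2 -a-> p1 -b-> p5 -c-> p2 -a-> p1 -c-> p0 -b-> p4  → end p4, rejected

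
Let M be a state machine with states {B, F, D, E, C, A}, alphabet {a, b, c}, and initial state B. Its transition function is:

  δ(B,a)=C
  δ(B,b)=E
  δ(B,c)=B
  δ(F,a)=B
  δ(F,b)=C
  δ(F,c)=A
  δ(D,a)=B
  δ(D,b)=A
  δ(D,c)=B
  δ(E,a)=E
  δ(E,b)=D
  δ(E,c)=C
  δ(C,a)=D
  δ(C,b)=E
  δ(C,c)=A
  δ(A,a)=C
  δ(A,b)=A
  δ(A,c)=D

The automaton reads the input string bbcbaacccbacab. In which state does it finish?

start at B
read 'b': B → E
read 'b': E → D
read 'c': D → B
read 'b': B → E
read 'a': E → E
read 'a': E → E
read 'c': E → C
read 'c': C → A
read 'c': A → D
read 'b': D → A
read 'a': A → C
read 'c': C → A
read 'a': A → C
read 'b': C → E

E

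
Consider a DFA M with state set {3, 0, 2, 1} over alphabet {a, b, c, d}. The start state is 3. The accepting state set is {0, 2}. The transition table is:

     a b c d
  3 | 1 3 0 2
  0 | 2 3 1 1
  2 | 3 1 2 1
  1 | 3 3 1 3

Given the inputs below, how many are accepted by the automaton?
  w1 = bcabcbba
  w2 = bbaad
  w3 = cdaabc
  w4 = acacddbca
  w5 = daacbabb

w1: Trace: 3 -b-> 3 -c-> 0 -a-> 2 -b-> 1 -c-> 1 -b-> 3 -b-> 3 -a-> 1  → end 1, rejected
w2: Trace: 3 -b-> 3 -b-> 3 -a-> 1 -a-> 3 -d-> 2  → end 2, accepted
w3: Trace: 3 -c-> 0 -d-> 1 -a-> 3 -a-> 1 -b-> 3 -c-> 0  → end 0, accepted
w4: Trace: 3 -a-> 1 -c-> 1 -a-> 3 -c-> 0 -d-> 1 -d-> 3 -b-> 3 -c-> 0 -a-> 2  → end 2, accepted
w5: Trace: 3 -d-> 2 -a-> 3 -a-> 1 -c-> 1 -b-> 3 -a-> 1 -b-> 3 -b-> 3  → end 3, rejected

3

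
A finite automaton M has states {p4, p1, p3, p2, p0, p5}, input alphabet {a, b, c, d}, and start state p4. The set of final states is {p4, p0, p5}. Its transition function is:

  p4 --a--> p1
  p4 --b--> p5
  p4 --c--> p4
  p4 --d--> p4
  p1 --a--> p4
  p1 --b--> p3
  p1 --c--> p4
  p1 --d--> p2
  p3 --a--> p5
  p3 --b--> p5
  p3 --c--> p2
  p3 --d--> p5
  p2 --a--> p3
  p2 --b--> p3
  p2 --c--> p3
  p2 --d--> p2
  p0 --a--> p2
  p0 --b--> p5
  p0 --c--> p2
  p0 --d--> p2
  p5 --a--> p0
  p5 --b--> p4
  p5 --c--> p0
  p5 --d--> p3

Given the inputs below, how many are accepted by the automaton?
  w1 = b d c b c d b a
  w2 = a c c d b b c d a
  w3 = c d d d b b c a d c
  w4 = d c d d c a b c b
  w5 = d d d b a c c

1

w1: p4 → p5 → p3 → p2 → p3 → p2 → p2 → p3 → p5  → end p5, accepted
w2: p4 → p1 → p4 → p4 → p4 → p5 → p4 → p4 → p4 → p1  → end p1, rejected
w3: p4 → p4 → p4 → p4 → p4 → p5 → p4 → p4 → p1 → p2 → p3  → end p3, rejected
w4: p4 → p4 → p4 → p4 → p4 → p4 → p1 → p3 → p2 → p3  → end p3, rejected
w5: p4 → p4 → p4 → p4 → p5 → p0 → p2 → p3  → end p3, rejected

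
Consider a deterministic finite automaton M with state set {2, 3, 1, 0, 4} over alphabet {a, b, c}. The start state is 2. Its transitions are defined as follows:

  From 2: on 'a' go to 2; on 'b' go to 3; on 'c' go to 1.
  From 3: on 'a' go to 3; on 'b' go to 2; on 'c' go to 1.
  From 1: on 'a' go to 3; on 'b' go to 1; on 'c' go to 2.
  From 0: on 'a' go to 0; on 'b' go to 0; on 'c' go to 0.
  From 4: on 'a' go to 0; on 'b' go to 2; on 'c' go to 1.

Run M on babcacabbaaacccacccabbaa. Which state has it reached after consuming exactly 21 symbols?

2

start at 2
read 'b': 2 → 3
read 'a': 3 → 3
read 'b': 3 → 2
read 'c': 2 → 1
read 'a': 1 → 3
read 'c': 3 → 1
read 'a': 1 → 3
read 'b': 3 → 2
read 'b': 2 → 3
read 'a': 3 → 3
read 'a': 3 → 3
read 'a': 3 → 3
read 'c': 3 → 1
read 'c': 1 → 2
read 'c': 2 → 1
read 'a': 1 → 3
read 'c': 3 → 1
read 'c': 1 → 2
read 'c': 2 → 1
read 'a': 1 → 3
read 'b': 3 → 2
After 21 symbols: 2.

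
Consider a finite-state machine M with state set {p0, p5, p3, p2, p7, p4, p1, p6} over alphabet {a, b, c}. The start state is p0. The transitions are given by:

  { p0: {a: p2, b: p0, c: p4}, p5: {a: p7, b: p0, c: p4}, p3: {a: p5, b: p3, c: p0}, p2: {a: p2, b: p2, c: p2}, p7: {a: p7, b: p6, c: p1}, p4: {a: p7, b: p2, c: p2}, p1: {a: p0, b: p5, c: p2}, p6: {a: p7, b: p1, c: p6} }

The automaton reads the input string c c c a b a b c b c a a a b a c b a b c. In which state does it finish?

p2

Trace: p0 -c-> p4 -c-> p2 -c-> p2 -a-> p2 -b-> p2 -a-> p2 -b-> p2 -c-> p2 -b-> p2 -c-> p2 -a-> p2 -a-> p2 -a-> p2 -b-> p2 -a-> p2 -c-> p2 -b-> p2 -a-> p2 -b-> p2 -c-> p2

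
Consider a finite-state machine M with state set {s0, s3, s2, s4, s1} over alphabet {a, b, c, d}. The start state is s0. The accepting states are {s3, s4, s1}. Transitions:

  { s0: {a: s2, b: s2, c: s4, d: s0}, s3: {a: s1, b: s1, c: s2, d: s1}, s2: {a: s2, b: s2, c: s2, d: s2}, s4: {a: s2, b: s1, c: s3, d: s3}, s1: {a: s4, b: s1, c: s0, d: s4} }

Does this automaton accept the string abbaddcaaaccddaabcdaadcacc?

start at s0
read 'a': s0 → s2
read 'b': s2 → s2
read 'b': s2 → s2
read 'a': s2 → s2
read 'd': s2 → s2
read 'd': s2 → s2
read 'c': s2 → s2
read 'a': s2 → s2
read 'a': s2 → s2
read 'a': s2 → s2
read 'c': s2 → s2
read 'c': s2 → s2
read 'd': s2 → s2
read 'd': s2 → s2
read 'a': s2 → s2
read 'a': s2 → s2
read 'b': s2 → s2
read 'c': s2 → s2
read 'd': s2 → s2
read 'a': s2 → s2
read 'a': s2 → s2
read 'd': s2 → s2
read 'c': s2 → s2
read 'a': s2 → s2
read 'c': s2 → s2
read 'c': s2 → s2
End state s2 is not accepting.

No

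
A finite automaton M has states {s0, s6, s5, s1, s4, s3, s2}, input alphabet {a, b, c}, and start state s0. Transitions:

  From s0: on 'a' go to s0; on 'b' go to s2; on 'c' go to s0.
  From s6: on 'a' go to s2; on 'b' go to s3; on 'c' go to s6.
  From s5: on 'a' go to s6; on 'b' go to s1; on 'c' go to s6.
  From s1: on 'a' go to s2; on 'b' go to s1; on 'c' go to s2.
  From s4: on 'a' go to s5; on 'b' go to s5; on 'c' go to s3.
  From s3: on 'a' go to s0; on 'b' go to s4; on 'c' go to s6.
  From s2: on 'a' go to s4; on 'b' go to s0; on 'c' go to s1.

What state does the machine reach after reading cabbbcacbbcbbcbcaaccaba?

start at s0
read 'c': s0 → s0
read 'a': s0 → s0
read 'b': s0 → s2
read 'b': s2 → s0
read 'b': s0 → s2
read 'c': s2 → s1
read 'a': s1 → s2
read 'c': s2 → s1
read 'b': s1 → s1
read 'b': s1 → s1
read 'c': s1 → s2
read 'b': s2 → s0
read 'b': s0 → s2
read 'c': s2 → s1
read 'b': s1 → s1
read 'c': s1 → s2
read 'a': s2 → s4
read 'a': s4 → s5
read 'c': s5 → s6
read 'c': s6 → s6
read 'a': s6 → s2
read 'b': s2 → s0
read 'a': s0 → s0

s0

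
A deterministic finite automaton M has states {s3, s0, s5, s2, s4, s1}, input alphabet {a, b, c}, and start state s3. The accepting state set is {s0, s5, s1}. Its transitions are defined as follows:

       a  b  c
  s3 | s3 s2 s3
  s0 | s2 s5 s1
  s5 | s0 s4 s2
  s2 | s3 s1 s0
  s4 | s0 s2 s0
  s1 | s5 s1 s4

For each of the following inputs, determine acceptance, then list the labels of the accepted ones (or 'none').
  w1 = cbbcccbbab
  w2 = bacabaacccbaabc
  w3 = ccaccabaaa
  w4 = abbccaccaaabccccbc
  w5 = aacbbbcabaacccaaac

w1:
  start at s3
  read 'c': s3 → s3
  read 'b': s3 → s2
  read 'b': s2 → s1
  read 'c': s1 → s4
  read 'c': s4 → s0
  read 'c': s0 → s1
  read 'b': s1 → s1
  read 'b': s1 → s1
  read 'a': s1 → s5
  read 'b': s5 → s4
  end s4, rejected
w2:
  start at s3
  read 'b': s3 → s2
  read 'a': s2 → s3
  read 'c': s3 → s3
  read 'a': s3 → s3
  read 'b': s3 → s2
  read 'a': s2 → s3
  read 'a': s3 → s3
  read 'c': s3 → s3
  read 'c': s3 → s3
  read 'c': s3 → s3
  read 'b': s3 → s2
  read 'a': s2 → s3
  read 'a': s3 → s3
  read 'b': s3 → s2
  read 'c': s2 → s0
  end s0, accepted
w3:
  start at s3
  read 'c': s3 → s3
  read 'c': s3 → s3
  read 'a': s3 → s3
  read 'c': s3 → s3
  read 'c': s3 → s3
  read 'a': s3 → s3
  read 'b': s3 → s2
  read 'a': s2 → s3
  read 'a': s3 → s3
  read 'a': s3 → s3
  end s3, rejected
w4:
  start at s3
  read 'a': s3 → s3
  read 'b': s3 → s2
  read 'b': s2 → s1
  read 'c': s1 → s4
  read 'c': s4 → s0
  read 'a': s0 → s2
  read 'c': s2 → s0
  read 'c': s0 → s1
  read 'a': s1 → s5
  read 'a': s5 → s0
  read 'a': s0 → s2
  read 'b': s2 → s1
  read 'c': s1 → s4
  read 'c': s4 → s0
  read 'c': s0 → s1
  read 'c': s1 → s4
  read 'b': s4 → s2
  read 'c': s2 → s0
  end s0, accepted
w5:
  start at s3
  read 'a': s3 → s3
  read 'a': s3 → s3
  read 'c': s3 → s3
  read 'b': s3 → s2
  read 'b': s2 → s1
  read 'b': s1 → s1
  read 'c': s1 → s4
  read 'a': s4 → s0
  read 'b': s0 → s5
  read 'a': s5 → s0
  read 'a': s0 → s2
  read 'c': s2 → s0
  read 'c': s0 → s1
  read 'c': s1 → s4
  read 'a': s4 → s0
  read 'a': s0 → s2
  read 'a': s2 → s3
  read 'c': s3 → s3
  end s3, rejected

w2, w4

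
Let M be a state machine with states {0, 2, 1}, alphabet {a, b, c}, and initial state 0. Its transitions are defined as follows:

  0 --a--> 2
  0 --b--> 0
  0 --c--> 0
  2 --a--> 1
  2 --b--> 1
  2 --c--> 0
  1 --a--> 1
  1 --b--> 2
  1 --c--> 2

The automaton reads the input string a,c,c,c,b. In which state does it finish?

start at 0
read 'a': 0 → 2
read 'c': 2 → 0
read 'c': 0 → 0
read 'c': 0 → 0
read 'b': 0 → 0

0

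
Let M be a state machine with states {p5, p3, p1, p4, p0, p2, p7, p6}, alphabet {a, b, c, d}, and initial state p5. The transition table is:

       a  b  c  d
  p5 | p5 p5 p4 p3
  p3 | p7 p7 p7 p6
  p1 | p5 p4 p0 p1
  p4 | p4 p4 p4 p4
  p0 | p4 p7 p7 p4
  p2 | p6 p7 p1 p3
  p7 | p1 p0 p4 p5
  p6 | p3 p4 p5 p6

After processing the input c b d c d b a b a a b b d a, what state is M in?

start at p5
read 'c': p5 → p4
read 'b': p4 → p4
read 'd': p4 → p4
read 'c': p4 → p4
read 'd': p4 → p4
read 'b': p4 → p4
read 'a': p4 → p4
read 'b': p4 → p4
read 'a': p4 → p4
read 'a': p4 → p4
read 'b': p4 → p4
read 'b': p4 → p4
read 'd': p4 → p4
read 'a': p4 → p4

p4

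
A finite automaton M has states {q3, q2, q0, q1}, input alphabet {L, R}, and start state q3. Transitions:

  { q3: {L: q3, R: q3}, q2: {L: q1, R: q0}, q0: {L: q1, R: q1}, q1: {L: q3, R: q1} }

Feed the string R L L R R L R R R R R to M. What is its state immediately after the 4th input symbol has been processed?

q3

Trace: q3 -R-> q3 -L-> q3 -L-> q3 -R-> q3
After 4 symbols: q3.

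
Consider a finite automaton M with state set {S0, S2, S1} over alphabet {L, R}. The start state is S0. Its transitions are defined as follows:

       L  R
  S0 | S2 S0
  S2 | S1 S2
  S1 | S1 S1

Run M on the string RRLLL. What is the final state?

S1

Trace: S0 -R-> S0 -R-> S0 -L-> S2 -L-> S1 -L-> S1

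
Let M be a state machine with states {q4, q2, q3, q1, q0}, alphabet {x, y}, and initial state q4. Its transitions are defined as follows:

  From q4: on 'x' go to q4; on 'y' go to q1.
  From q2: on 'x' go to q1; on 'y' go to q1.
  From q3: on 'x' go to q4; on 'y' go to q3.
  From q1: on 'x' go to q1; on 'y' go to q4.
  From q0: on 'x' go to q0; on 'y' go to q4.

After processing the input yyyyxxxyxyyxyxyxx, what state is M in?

Trace: q4 -y-> q1 -y-> q4 -y-> q1 -y-> q4 -x-> q4 -x-> q4 -x-> q4 -y-> q1 -x-> q1 -y-> q4 -y-> q1 -x-> q1 -y-> q4 -x-> q4 -y-> q1 -x-> q1 -x-> q1

q1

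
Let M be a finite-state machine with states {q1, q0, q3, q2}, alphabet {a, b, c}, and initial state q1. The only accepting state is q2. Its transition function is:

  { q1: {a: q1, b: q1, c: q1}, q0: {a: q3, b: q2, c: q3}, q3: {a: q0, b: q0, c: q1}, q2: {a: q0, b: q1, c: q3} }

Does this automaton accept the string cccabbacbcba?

No

q1 → q1 → q1 → q1 → q1 → q1 → q1 → q1 → q1 → q1 → q1 → q1 → q1
End state q1 is not accepting.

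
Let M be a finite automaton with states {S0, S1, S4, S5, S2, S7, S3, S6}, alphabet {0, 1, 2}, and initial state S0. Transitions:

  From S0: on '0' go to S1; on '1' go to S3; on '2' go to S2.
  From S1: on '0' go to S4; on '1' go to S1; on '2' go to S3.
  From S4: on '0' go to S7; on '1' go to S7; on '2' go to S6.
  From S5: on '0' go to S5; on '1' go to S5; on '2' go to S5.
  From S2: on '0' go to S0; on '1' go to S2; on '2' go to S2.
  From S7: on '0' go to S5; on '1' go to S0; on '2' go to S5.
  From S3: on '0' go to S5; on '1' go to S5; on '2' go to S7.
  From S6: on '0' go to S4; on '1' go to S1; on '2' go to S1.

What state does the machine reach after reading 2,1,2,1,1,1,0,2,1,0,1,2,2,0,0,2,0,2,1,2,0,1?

S5

Trace: S0 -2-> S2 -1-> S2 -2-> S2 -1-> S2 -1-> S2 -1-> S2 -0-> S0 -2-> S2 -1-> S2 -0-> S0 -1-> S3 -2-> S7 -2-> S5 -0-> S5 -0-> S5 -2-> S5 -0-> S5 -2-> S5 -1-> S5 -2-> S5 -0-> S5 -1-> S5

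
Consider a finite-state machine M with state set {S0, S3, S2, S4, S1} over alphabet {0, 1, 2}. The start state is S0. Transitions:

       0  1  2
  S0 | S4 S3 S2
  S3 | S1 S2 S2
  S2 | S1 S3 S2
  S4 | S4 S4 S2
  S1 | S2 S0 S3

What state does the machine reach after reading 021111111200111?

S3

start at S0
read '0': S0 → S4
read '2': S4 → S2
read '1': S2 → S3
read '1': S3 → S2
read '1': S2 → S3
read '1': S3 → S2
read '1': S2 → S3
read '1': S3 → S2
read '1': S2 → S3
read '2': S3 → S2
read '0': S2 → S1
read '0': S1 → S2
read '1': S2 → S3
read '1': S3 → S2
read '1': S2 → S3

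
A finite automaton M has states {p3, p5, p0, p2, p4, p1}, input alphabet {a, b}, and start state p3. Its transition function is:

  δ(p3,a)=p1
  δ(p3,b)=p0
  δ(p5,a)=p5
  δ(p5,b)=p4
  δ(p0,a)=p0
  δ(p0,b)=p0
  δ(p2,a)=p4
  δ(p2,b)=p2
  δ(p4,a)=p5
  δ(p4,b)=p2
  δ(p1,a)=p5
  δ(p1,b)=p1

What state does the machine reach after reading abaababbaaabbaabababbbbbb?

start at p3
read 'a': p3 → p1
read 'b': p1 → p1
read 'a': p1 → p5
read 'a': p5 → p5
read 'b': p5 → p4
read 'a': p4 → p5
read 'b': p5 → p4
read 'b': p4 → p2
read 'a': p2 → p4
read 'a': p4 → p5
read 'a': p5 → p5
read 'b': p5 → p4
read 'b': p4 → p2
read 'a': p2 → p4
read 'a': p4 → p5
read 'b': p5 → p4
read 'a': p4 → p5
read 'b': p5 → p4
read 'a': p4 → p5
read 'b': p5 → p4
read 'b': p4 → p2
read 'b': p2 → p2
read 'b': p2 → p2
read 'b': p2 → p2
read 'b': p2 → p2

p2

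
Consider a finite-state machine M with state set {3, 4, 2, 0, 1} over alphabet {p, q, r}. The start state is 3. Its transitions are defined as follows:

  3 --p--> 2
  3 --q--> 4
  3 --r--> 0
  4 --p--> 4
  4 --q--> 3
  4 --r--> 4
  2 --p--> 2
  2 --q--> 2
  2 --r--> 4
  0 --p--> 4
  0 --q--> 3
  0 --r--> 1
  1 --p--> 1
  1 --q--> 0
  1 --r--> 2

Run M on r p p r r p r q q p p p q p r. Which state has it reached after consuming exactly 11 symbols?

start at 3
read 'r': 3 → 0
read 'p': 0 → 4
read 'p': 4 → 4
read 'r': 4 → 4
read 'r': 4 → 4
read 'p': 4 → 4
read 'r': 4 → 4
read 'q': 4 → 3
read 'q': 3 → 4
read 'p': 4 → 4
read 'p': 4 → 4
After 11 symbols: 4.

4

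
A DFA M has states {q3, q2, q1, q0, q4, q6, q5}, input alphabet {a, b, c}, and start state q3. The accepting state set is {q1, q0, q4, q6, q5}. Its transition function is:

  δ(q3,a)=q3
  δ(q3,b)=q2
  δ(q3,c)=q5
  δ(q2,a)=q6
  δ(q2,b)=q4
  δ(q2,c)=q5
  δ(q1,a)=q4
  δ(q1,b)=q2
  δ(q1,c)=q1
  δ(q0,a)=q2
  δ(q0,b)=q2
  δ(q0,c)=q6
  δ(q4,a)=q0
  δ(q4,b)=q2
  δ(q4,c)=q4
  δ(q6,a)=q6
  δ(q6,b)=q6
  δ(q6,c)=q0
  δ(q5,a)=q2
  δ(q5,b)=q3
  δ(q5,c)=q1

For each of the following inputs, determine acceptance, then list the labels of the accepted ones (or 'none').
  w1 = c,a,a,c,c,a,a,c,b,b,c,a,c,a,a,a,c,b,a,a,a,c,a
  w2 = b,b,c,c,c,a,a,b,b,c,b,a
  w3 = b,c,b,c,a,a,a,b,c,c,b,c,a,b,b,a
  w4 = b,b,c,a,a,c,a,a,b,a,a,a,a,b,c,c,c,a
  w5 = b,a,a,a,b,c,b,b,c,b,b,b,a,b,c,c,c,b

w1: q3 → q5 → q2 → q6 → q0 → q6 → q6 → q6 → q0 → q2 → q4 → q4 → q0 → q6 → q6 → q6 → q6 → q0 → q2 → q6 → q6 → q6 → q0 → q2  → end q2, rejected
w2: q3 → q2 → q4 → q4 → q4 → q4 → q0 → q2 → q4 → q2 → q5 → q3 → q3  → end q3, rejected
w3: q3 → q2 → q5 → q3 → q5 → q2 → q6 → q6 → q6 → q0 → q6 → q6 → q0 → q2 → q4 → q2 → q6  → end q6, accepted
w4: q3 → q2 → q4 → q4 → q0 → q2 → q5 → q2 → q6 → q6 → q6 → q6 → q6 → q6 → q6 → q0 → q6 → q0 → q2  → end q2, rejected
w5: q3 → q2 → q6 → q6 → q6 → q6 → q0 → q2 → q4 → q4 → q2 → q4 → q2 → q6 → q6 → q0 → q6 → q0 → q2  → end q2, rejected

w3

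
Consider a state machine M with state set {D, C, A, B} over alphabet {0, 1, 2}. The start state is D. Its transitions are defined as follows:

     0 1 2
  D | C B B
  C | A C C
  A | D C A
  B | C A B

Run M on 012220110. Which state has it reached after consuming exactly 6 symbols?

D → C → C → C → C → C → A
After 6 symbols: A.

A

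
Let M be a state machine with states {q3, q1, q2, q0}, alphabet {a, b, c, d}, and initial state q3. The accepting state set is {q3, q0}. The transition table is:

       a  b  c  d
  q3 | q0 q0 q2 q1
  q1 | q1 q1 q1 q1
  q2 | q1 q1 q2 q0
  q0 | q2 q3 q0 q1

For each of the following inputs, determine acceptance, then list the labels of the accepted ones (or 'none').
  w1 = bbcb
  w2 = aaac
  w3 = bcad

w1:
  start at q3
  read 'b': q3 → q0
  read 'b': q0 → q3
  read 'c': q3 → q2
  read 'b': q2 → q1
  end q1, rejected
w2:
  start at q3
  read 'a': q3 → q0
  read 'a': q0 → q2
  read 'a': q2 → q1
  read 'c': q1 → q1
  end q1, rejected
w3:
  start at q3
  read 'b': q3 → q0
  read 'c': q0 → q0
  read 'a': q0 → q2
  read 'd': q2 → q0
  end q0, accepted

w3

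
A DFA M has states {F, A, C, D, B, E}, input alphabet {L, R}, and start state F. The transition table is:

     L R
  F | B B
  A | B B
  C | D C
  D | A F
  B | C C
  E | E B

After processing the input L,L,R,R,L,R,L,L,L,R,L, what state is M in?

B

F → B → C → C → C → D → F → B → C → D → F → B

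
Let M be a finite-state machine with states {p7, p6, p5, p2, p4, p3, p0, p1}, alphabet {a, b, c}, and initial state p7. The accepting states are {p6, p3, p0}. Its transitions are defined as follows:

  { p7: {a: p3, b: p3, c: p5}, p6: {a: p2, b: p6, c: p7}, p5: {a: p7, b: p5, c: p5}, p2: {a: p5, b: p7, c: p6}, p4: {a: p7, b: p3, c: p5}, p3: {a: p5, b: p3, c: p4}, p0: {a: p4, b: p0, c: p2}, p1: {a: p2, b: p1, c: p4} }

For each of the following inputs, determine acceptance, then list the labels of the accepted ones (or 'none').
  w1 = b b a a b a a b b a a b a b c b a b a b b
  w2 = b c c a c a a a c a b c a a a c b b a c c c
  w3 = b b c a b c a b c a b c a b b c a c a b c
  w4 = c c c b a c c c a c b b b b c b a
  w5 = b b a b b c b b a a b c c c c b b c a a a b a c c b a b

w1:
  start at p7
  read 'b': p7 → p3
  read 'b': p3 → p3
  read 'a': p3 → p5
  read 'a': p5 → p7
  read 'b': p7 → p3
  read 'a': p3 → p5
  read 'a': p5 → p7
  read 'b': p7 → p3
  read 'b': p3 → p3
  read 'a': p3 → p5
  read 'a': p5 → p7
  read 'b': p7 → p3
  read 'a': p3 → p5
  read 'b': p5 → p5
  read 'c': p5 → p5
  read 'b': p5 → p5
  read 'a': p5 → p7
  read 'b': p7 → p3
  read 'a': p3 → p5
  read 'b': p5 → p5
  read 'b': p5 → p5
  end p5, rejected
w2:
  start at p7
  read 'b': p7 → p3
  read 'c': p3 → p4
  read 'c': p4 → p5
  read 'a': p5 → p7
  read 'c': p7 → p5
  read 'a': p5 → p7
  read 'a': p7 → p3
  read 'a': p3 → p5
  read 'c': p5 → p5
  read 'a': p5 → p7
  read 'b': p7 → p3
  read 'c': p3 → p4
  read 'a': p4 → p7
  read 'a': p7 → p3
  read 'a': p3 → p5
  read 'c': p5 → p5
  read 'b': p5 → p5
  read 'b': p5 → p5
  read 'a': p5 → p7
  read 'c': p7 → p5
  read 'c': p5 → p5
  read 'c': p5 → p5
  end p5, rejected
w3:
  start at p7
  read 'b': p7 → p3
  read 'b': p3 → p3
  read 'c': p3 → p4
  read 'a': p4 → p7
  read 'b': p7 → p3
  read 'c': p3 → p4
  read 'a': p4 → p7
  read 'b': p7 → p3
  read 'c': p3 → p4
  read 'a': p4 → p7
  read 'b': p7 → p3
  read 'c': p3 → p4
  read 'a': p4 → p7
  read 'b': p7 → p3
  read 'b': p3 → p3
  read 'c': p3 → p4
  read 'a': p4 → p7
  read 'c': p7 → p5
  read 'a': p5 → p7
  read 'b': p7 → p3
  read 'c': p3 → p4
  end p4, rejected
w4:
  start at p7
  read 'c': p7 → p5
  read 'c': p5 → p5
  read 'c': p5 → p5
  read 'b': p5 → p5
  read 'a': p5 → p7
  read 'c': p7 → p5
  read 'c': p5 → p5
  read 'c': p5 → p5
  read 'a': p5 → p7
  read 'c': p7 → p5
  read 'b': p5 → p5
  read 'b': p5 → p5
  read 'b': p5 → p5
  read 'b': p5 → p5
  read 'c': p5 → p5
  read 'b': p5 → p5
  read 'a': p5 → p7
  end p7, rejected
w5:
  start at p7
  read 'b': p7 → p3
  read 'b': p3 → p3
  read 'a': p3 → p5
  read 'b': p5 → p5
  read 'b': p5 → p5
  read 'c': p5 → p5
  read 'b': p5 → p5
  read 'b': p5 → p5
  read 'a': p5 → p7
  read 'a': p7 → p3
  read 'b': p3 → p3
  read 'c': p3 → p4
  read 'c': p4 → p5
  read 'c': p5 → p5
  read 'c': p5 → p5
  read 'b': p5 → p5
  read 'b': p5 → p5
  read 'c': p5 → p5
  read 'a': p5 → p7
  read 'a': p7 → p3
  read 'a': p3 → p5
  read 'b': p5 → p5
  read 'a': p5 → p7
  read 'c': p7 → p5
  read 'c': p5 → p5
  read 'b': p5 → p5
  read 'a': p5 → p7
  read 'b': p7 → p3
  end p3, accepted

w5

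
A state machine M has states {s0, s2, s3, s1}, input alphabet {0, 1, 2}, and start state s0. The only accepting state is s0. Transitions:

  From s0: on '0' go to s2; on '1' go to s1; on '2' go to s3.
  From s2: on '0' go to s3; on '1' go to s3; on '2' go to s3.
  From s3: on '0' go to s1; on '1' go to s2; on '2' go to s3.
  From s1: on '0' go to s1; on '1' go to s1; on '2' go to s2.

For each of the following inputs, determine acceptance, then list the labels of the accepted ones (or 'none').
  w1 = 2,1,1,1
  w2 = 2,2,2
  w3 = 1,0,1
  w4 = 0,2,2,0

none

w1: Trace: s0 -2-> s3 -1-> s2 -1-> s3 -1-> s2  → end s2, rejected
w2: Trace: s0 -2-> s3 -2-> s3 -2-> s3  → end s3, rejected
w3: Trace: s0 -1-> s1 -0-> s1 -1-> s1  → end s1, rejected
w4: Trace: s0 -0-> s2 -2-> s3 -2-> s3 -0-> s1  → end s1, rejected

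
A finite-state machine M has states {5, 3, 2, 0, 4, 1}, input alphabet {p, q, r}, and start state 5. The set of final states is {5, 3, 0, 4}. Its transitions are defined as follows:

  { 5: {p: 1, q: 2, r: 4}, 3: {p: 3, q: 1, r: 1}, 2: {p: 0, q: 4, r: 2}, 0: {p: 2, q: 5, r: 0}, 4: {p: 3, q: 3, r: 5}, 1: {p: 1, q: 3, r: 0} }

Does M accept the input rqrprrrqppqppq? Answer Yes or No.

5 → 4 → 3 → 1 → 1 → 0 → 0 → 0 → 5 → 1 → 1 → 3 → 3 → 3 → 1
End state 1 is not accepting.

No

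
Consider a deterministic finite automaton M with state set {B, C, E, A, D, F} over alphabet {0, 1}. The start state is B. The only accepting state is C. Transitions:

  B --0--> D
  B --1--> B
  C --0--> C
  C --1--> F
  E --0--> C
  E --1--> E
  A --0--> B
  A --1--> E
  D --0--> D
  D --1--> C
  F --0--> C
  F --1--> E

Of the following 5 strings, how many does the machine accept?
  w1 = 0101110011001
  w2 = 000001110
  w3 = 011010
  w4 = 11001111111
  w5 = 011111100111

w1: Trace: B -0-> D -1-> C -0-> C -1-> F -1-> E -1-> E -0-> C -0-> C -1-> F -1-> E -0-> C -0-> C -1-> F  → end F, rejected
w2: Trace: B -0-> D -0-> D -0-> D -0-> D -0-> D -1-> C -1-> F -1-> E -0-> C  → end C, accepted
w3: Trace: B -0-> D -1-> C -1-> F -0-> C -1-> F -0-> C  → end C, accepted
w4: Trace: B -1-> B -1-> B -0-> D -0-> D -1-> C -1-> F -1-> E -1-> E -1-> E -1-> E -1-> E  → end E, rejected
w5: Trace: B -0-> D -1-> C -1-> F -1-> E -1-> E -1-> E -1-> E -0-> C -0-> C -1-> F -1-> E -1-> E  → end E, rejected

2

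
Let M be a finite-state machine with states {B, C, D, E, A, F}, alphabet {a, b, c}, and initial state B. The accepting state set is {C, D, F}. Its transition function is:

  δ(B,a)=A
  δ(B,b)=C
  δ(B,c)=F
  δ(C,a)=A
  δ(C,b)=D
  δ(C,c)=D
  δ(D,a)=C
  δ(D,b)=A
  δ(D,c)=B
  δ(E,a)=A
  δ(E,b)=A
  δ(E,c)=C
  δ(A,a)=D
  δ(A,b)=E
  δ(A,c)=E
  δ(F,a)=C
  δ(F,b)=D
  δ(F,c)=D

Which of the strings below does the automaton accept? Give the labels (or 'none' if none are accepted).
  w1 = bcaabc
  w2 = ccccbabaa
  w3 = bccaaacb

w1

w1: Trace: B -b-> C -c-> D -a-> C -a-> A -b-> E -c-> C  → end C, accepted
w2: Trace: B -c-> F -c-> D -c-> B -c-> F -b-> D -a-> C -b-> D -a-> C -a-> A  → end A, rejected
w3: Trace: B -b-> C -c-> D -c-> B -a-> A -a-> D -a-> C -c-> D -b-> A  → end A, rejected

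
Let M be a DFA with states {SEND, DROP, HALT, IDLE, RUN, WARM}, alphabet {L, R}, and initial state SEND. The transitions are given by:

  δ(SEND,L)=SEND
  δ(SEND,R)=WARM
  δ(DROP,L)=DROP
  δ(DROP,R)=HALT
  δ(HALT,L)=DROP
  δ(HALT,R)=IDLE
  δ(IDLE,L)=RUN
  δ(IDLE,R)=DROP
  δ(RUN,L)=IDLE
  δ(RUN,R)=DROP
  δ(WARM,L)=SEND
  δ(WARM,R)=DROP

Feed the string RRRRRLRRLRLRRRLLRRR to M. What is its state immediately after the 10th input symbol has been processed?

DROP

start at SEND
read 'R': SEND → WARM
read 'R': WARM → DROP
read 'R': DROP → HALT
read 'R': HALT → IDLE
read 'R': IDLE → DROP
read 'L': DROP → DROP
read 'R': DROP → HALT
read 'R': HALT → IDLE
read 'L': IDLE → RUN
read 'R': RUN → DROP
After 10 symbols: DROP.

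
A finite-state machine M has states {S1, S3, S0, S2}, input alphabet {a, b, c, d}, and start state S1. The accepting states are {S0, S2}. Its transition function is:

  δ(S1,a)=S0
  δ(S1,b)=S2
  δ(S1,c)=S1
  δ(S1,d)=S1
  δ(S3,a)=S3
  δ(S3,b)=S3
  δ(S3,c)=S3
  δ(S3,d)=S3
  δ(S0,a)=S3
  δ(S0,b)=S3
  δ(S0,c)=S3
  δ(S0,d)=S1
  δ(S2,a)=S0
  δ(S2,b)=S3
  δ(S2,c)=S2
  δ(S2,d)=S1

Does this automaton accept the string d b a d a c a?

No

start at S1
read 'd': S1 → S1
read 'b': S1 → S2
read 'a': S2 → S0
read 'd': S0 → S1
read 'a': S1 → S0
read 'c': S0 → S3
read 'a': S3 → S3
End state S3 is not accepting.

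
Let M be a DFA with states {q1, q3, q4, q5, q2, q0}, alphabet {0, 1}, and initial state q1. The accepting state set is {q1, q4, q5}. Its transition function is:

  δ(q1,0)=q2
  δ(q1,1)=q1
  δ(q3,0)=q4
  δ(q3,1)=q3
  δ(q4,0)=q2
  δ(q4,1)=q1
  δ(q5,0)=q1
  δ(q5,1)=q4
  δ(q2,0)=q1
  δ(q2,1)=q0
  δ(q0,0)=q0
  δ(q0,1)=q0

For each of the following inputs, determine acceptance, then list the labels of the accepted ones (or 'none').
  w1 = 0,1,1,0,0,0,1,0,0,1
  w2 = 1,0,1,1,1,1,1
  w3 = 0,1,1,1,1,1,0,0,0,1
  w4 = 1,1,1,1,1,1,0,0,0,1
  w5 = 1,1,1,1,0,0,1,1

w5

w1: Trace: q1 -0-> q2 -1-> q0 -1-> q0 -0-> q0 -0-> q0 -0-> q0 -1-> q0 -0-> q0 -0-> q0 -1-> q0  → end q0, rejected
w2: Trace: q1 -1-> q1 -0-> q2 -1-> q0 -1-> q0 -1-> q0 -1-> q0 -1-> q0  → end q0, rejected
w3: Trace: q1 -0-> q2 -1-> q0 -1-> q0 -1-> q0 -1-> q0 -1-> q0 -0-> q0 -0-> q0 -0-> q0 -1-> q0  → end q0, rejected
w4: Trace: q1 -1-> q1 -1-> q1 -1-> q1 -1-> q1 -1-> q1 -1-> q1 -0-> q2 -0-> q1 -0-> q2 -1-> q0  → end q0, rejected
w5: Trace: q1 -1-> q1 -1-> q1 -1-> q1 -1-> q1 -0-> q2 -0-> q1 -1-> q1 -1-> q1  → end q1, accepted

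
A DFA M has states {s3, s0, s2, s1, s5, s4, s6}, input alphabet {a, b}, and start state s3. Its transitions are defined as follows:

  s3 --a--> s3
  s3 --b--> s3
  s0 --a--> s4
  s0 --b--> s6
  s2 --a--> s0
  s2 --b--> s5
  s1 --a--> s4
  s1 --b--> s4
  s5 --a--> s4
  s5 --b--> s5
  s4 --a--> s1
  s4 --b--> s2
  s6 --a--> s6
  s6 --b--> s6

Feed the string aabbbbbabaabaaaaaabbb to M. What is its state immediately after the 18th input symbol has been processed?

s3

Trace: s3 -a-> s3 -a-> s3 -b-> s3 -b-> s3 -b-> s3 -b-> s3 -b-> s3 -a-> s3 -b-> s3 -a-> s3 -a-> s3 -b-> s3 -a-> s3 -a-> s3 -a-> s3 -a-> s3 -a-> s3 -a-> s3
After 18 symbols: s3.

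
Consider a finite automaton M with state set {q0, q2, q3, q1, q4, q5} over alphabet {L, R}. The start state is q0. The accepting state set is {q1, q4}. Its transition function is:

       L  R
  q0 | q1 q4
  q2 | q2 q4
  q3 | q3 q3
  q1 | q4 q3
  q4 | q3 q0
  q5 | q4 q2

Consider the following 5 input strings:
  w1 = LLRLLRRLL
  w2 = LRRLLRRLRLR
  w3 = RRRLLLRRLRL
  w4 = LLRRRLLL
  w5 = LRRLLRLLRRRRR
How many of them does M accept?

w1: Trace: q0 -L-> q1 -L-> q4 -R-> q0 -L-> q1 -L-> q4 -R-> q0 -R-> q4 -L-> q3 -L-> q3  → end q3, rejected
w2: Trace: q0 -L-> q1 -R-> q3 -R-> q3 -L-> q3 -L-> q3 -R-> q3 -R-> q3 -L-> q3 -R-> q3 -L-> q3 -R-> q3  → end q3, rejected
w3: Trace: q0 -R-> q4 -R-> q0 -R-> q4 -L-> q3 -L-> q3 -L-> q3 -R-> q3 -R-> q3 -L-> q3 -R-> q3 -L-> q3  → end q3, rejected
w4: Trace: q0 -L-> q1 -L-> q4 -R-> q0 -R-> q4 -R-> q0 -L-> q1 -L-> q4 -L-> q3  → end q3, rejected
w5: Trace: q0 -L-> q1 -R-> q3 -R-> q3 -L-> q3 -L-> q3 -R-> q3 -L-> q3 -L-> q3 -R-> q3 -R-> q3 -R-> q3 -R-> q3 -R-> q3  → end q3, rejected

0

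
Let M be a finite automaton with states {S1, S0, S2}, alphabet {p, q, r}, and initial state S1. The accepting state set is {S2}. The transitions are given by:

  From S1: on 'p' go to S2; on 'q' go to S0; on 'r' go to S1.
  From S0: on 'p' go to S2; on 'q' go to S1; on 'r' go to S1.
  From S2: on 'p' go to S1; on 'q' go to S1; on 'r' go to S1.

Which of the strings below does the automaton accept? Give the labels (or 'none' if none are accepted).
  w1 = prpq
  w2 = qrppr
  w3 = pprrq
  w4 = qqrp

w1: Trace: S1 -p-> S2 -r-> S1 -p-> S2 -q-> S1  → end S1, rejected
w2: Trace: S1 -q-> S0 -r-> S1 -p-> S2 -p-> S1 -r-> S1  → end S1, rejected
w3: Trace: S1 -p-> S2 -p-> S1 -r-> S1 -r-> S1 -q-> S0  → end S0, rejected
w4: Trace: S1 -q-> S0 -q-> S1 -r-> S1 -p-> S2  → end S2, accepted

w4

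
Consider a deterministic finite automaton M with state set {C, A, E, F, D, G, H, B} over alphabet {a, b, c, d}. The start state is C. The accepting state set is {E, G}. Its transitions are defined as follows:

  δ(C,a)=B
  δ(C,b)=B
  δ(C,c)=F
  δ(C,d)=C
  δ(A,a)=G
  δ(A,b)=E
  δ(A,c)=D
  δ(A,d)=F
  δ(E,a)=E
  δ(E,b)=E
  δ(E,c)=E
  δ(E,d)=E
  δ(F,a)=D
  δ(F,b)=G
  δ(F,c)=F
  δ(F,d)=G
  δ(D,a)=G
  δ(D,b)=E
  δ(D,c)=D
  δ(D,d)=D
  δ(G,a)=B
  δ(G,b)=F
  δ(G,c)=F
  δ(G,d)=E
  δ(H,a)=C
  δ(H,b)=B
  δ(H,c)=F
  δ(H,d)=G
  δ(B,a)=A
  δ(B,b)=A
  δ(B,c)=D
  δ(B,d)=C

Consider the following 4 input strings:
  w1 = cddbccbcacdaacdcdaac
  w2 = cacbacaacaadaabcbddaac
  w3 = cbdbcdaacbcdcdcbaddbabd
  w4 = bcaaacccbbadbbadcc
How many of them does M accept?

4

w1:
  start at C
  read 'c': C → F
  read 'd': F → G
  read 'd': G → E
  read 'b': E → E
  read 'c': E → E
  read 'c': E → E
  read 'b': E → E
  read 'c': E → E
  read 'a': E → E
  read 'c': E → E
  read 'd': E → E
  read 'a': E → E
  read 'a': E → E
  read 'c': E → E
  read 'd': E → E
  read 'c': E → E
  read 'd': E → E
  read 'a': E → E
  read 'a': E → E
  read 'c': E → E
  end E, accepted
w2:
  start at C
  read 'c': C → F
  read 'a': F → D
  read 'c': D → D
  read 'b': D → E
  read 'a': E → E
  read 'c': E → E
  read 'a': E → E
  read 'a': E → E
  read 'c': E → E
  read 'a': E → E
  read 'a': E → E
  read 'd': E → E
  read 'a': E → E
  read 'a': E → E
  read 'b': E → E
  read 'c': E → E
  read 'b': E → E
  read 'd': E → E
  read 'd': E → E
  read 'a': E → E
  read 'a': E → E
  read 'c': E → E
  end E, accepted
w3:
  start at C
  read 'c': C → F
  read 'b': F → G
  read 'd': G → E
  read 'b': E → E
  read 'c': E → E
  read 'd': E → E
  read 'a': E → E
  read 'a': E → E
  read 'c': E → E
  read 'b': E → E
  read 'c': E → E
  read 'd': E → E
  read 'c': E → E
  read 'd': E → E
  read 'c': E → E
  read 'b': E → E
  read 'a': E → E
  read 'd': E → E
  read 'd': E → E
  read 'b': E → E
  read 'a': E → E
  read 'b': E → E
  read 'd': E → E
  end E, accepted
w4:
  start at C
  read 'b': C → B
  read 'c': B → D
  read 'a': D → G
  read 'a': G → B
  read 'a': B → A
  read 'c': A → D
  read 'c': D → D
  read 'c': D → D
  read 'b': D → E
  read 'b': E → E
  read 'a': E → E
  read 'd': E → E
  read 'b': E → E
  read 'b': E → E
  read 'a': E → E
  read 'd': E → E
  read 'c': E → E
  read 'c': E → E
  end E, accepted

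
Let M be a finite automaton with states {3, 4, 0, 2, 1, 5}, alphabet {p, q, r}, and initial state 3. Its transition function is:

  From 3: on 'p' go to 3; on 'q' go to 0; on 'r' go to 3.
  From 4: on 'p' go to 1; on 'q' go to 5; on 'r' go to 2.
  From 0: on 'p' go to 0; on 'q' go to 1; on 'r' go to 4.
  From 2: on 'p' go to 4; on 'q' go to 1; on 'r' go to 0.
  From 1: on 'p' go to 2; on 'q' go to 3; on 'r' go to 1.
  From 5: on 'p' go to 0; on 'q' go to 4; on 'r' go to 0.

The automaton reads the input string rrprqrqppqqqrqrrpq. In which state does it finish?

3

Trace: 3 -r-> 3 -r-> 3 -p-> 3 -r-> 3 -q-> 0 -r-> 4 -q-> 5 -p-> 0 -p-> 0 -q-> 1 -q-> 3 -q-> 0 -r-> 4 -q-> 5 -r-> 0 -r-> 4 -p-> 1 -q-> 3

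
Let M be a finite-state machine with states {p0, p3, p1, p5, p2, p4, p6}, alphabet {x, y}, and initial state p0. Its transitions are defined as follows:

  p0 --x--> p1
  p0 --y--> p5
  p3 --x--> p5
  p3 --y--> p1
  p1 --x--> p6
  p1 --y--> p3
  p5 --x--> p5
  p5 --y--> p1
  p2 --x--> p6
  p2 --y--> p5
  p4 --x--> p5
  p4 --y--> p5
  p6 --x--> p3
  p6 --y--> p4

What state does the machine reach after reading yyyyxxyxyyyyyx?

p0 → p5 → p1 → p3 → p1 → p6 → p3 → p1 → p6 → p4 → p5 → p1 → p3 → p1 → p6

p6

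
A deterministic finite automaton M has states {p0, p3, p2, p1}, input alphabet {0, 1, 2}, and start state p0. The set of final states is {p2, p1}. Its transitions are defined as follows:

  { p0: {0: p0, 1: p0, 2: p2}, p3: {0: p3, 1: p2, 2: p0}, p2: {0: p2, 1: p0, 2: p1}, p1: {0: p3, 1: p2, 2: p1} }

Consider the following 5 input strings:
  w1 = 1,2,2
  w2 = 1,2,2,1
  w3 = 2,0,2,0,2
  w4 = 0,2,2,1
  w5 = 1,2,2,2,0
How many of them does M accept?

3

w1: p0 → p0 → p2 → p1  → end p1, accepted
w2: p0 → p0 → p2 → p1 → p2  → end p2, accepted
w3: p0 → p2 → p2 → p1 → p3 → p0  → end p0, rejected
w4: p0 → p0 → p2 → p1 → p2  → end p2, accepted
w5: p0 → p0 → p2 → p1 → p1 → p3  → end p3, rejected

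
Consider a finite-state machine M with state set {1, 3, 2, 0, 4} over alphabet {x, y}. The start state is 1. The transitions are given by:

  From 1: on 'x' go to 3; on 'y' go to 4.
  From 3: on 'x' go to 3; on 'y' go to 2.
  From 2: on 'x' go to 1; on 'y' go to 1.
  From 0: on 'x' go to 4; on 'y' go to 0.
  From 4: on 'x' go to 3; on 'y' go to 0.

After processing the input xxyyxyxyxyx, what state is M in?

Trace: 1 -x-> 3 -x-> 3 -y-> 2 -y-> 1 -x-> 3 -y-> 2 -x-> 1 -y-> 4 -x-> 3 -y-> 2 -x-> 1

1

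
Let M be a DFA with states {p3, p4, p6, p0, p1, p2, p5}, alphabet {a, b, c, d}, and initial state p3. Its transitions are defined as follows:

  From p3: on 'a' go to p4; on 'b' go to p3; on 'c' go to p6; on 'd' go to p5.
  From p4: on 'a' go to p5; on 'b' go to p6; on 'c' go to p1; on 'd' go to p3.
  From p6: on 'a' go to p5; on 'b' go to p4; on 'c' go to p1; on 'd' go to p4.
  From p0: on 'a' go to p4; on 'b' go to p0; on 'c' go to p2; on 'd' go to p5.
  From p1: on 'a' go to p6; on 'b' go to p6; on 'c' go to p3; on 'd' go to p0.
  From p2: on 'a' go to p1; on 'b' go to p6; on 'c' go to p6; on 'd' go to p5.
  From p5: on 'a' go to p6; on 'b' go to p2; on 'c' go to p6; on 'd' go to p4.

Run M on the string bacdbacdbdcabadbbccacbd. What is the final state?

p3 → p3 → p4 → p1 → p0 → p0 → p4 → p1 → p0 → p0 → p5 → p6 → p5 → p2 → p1 → p0 → p0 → p0 → p2 → p6 → p5 → p6 → p4 → p3

p3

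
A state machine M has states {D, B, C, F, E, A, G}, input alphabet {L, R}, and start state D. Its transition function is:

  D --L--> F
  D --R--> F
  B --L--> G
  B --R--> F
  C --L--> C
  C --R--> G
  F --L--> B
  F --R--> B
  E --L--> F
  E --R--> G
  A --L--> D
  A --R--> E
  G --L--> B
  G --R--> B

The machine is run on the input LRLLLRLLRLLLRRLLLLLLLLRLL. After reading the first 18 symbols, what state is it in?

B

D → F → B → G → B → G → B → G → B → F → B → G → B → F → B → G → B → G → B
After 18 symbols: B.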